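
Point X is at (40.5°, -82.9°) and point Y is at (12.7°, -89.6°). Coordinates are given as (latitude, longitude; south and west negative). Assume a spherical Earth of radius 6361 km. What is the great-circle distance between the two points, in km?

Haversine: a = sin²(Δφ/2)+cos φ₁ cos φ₂ sin²(Δλ/2) = 0.06024;  σ = 2·atan2(√a,√(1−a))
σ = 28.416° → d = Rσ = 6361·0.49595 = 3155 km

3155 km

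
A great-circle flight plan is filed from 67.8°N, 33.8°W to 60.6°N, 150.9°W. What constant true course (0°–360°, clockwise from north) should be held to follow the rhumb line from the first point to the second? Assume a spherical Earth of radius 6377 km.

261.9°

Meridional parts: M(φ₁)=+1.6287, M(φ₂)=+1.3381 → ΔM = -0.2906;  Δλ = -2.0438 rad
tan C = Δλ / ΔM = +7.0338 → C = 261.91°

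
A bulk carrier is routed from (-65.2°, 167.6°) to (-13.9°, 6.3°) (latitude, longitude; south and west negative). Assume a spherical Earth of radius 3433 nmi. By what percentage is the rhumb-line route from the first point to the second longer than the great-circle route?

Great circle: σ = 1.7392 rad → d_gc = Rσ = 5970.6 nmi
Rhumb: Δφ = +0.8954, Δλ = -2.8152, Δψ = +1.2697, q = Δφ/Δψ = 0.7052 → d_rh = R√(Δφ²+q²Δλ²) = 7476.2 nmi
Excess = (7476.2 − 5970.6) / 5970.6 = 1505.6 / 5970.6 = 25.22% ≈ 25.2%

25.2%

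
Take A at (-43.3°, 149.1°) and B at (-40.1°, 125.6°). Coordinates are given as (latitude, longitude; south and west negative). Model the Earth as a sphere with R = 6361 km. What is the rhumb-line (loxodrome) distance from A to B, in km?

1979 km

Δψ = ln[tan(π/4+φ₂/2)/tan(π/4+φ₁/2)] = +0.0748;  Δφ = +0.0559 rad,  Δλ = -0.4102 rad
q = Δφ/Δψ = 0.7464
d = R·√(Δφ² + q²Δλ²) = 6361·0.31119 = 1979 km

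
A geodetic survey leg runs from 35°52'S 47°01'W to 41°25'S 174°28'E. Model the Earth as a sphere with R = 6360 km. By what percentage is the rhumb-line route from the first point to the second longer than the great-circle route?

Great circle: σ = 1.6385 rad → d_gc = Rσ = 10421.1 km
Rhumb: Δφ = -0.0969, Δλ = -2.4176, Δψ = -0.1241, q = Δφ/Δψ = 0.7804 → d_rh = R√(Δφ²+q²Δλ²) = 12014.6 km
Excess = (12014.6 − 10421.1) / 10421.1 = 1593.5 / 10421.1 = 15.29% ≈ 15.3%

15.3%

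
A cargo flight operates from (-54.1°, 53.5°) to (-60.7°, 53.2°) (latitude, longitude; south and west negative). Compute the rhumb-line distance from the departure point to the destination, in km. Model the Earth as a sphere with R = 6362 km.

733 km

Δψ = ln[tan(π/4+φ₂/2)/tan(π/4+φ₁/2)] = -0.2145;  Δφ = -0.1152 rad,  Δλ = -0.0052 rad
q = Δφ/Δψ = 0.5370
d = R·√(Δφ² + q²Δλ²) = 6362·0.11523 = 733 km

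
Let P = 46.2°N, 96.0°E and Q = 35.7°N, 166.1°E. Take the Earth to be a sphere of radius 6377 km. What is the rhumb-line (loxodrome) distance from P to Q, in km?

Rhumb course C = atan2(Δλ, Δψ) with Δψ = ln[tan(π/4+φ₂/2)/tan(π/4+φ₁/2)] = -0.2435, Δλ = +1.2235 → C = 101.26°
d = R·|Δφ| / |cos C| = 6377·0.18326 / 0.19519 = 5987 km

5987 km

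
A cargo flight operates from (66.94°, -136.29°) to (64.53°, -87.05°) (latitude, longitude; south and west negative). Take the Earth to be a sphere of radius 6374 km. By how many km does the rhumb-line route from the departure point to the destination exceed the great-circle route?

58 km

Great circle: cos σ = sin φ₁ sin φ₂ + cos φ₁ cos φ₂ cos Δλ,  σ = 0.3463 rad → d_gc = 2207.1 km
Rhumb line: Δψ = -0.1024, q = Δφ/Δψ = 0.4106, d_rh = R√(Δφ²+q²Δλ²) = 2265.3 km
Excess = 2265.3 − 2207.1 = 58.2 ≈ 58 km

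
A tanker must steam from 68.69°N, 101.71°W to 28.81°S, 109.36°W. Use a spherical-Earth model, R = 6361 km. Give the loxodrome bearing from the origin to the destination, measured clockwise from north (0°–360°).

Meridional parts: M(φ₁)=+1.6706, M(φ₂)=-0.5255 → ΔM = -2.1960;  Δλ = -0.1335 rad
tan C = Δλ / ΔM = +0.0608 → C = 183.48°

183.5°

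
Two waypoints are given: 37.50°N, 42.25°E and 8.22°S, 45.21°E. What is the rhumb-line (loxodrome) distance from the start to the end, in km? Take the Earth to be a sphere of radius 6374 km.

5096 km

Δψ = ln[tan(π/4+φ₂/2)/tan(π/4+φ₁/2)] = -0.8509;  Δφ = -0.7980 rad,  Δλ = +0.0517 rad
q = Δφ/Δψ = 0.9378
d = R·√(Δφ² + q²Δλ²) = 6374·0.79943 = 5096 km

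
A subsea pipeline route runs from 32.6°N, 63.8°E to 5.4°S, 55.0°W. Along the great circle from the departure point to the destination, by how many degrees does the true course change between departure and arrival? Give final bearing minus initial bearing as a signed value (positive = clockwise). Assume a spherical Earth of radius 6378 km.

-45.6°

At departure: θ₁ = atan2(sin Δλ cos φ₂, cos φ₁ sin φ₂ − sin φ₁ cos φ₂ cos Δλ) = 281.60°
At arrival: θ₂ = atan2(sin Δλ cos φ₁, −cos φ₂ sin φ₁ + sin φ₂ cos φ₁ cos Δλ) = 235.99°
Δθ = θ₂ − θ₁ = -45.6°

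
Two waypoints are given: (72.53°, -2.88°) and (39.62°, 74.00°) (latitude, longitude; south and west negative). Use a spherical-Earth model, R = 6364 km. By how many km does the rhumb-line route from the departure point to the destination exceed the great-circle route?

Great circle: cos σ = sin φ₁ sin φ₂ + cos φ₁ cos φ₂ cos Δλ,  σ = 0.8490 rad → d_gc = 5402.7 km
Rhumb line: Δψ = -1.1188, q = Δφ/Δψ = 0.5134, d_rh = R√(Δφ²+q²Δλ²) = 5708.0 km
Excess = 5708.0 − 5402.7 = 305.3 ≈ 305 km

305 km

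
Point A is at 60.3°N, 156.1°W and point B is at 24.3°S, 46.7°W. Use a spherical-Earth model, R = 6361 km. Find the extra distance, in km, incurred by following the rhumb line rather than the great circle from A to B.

Great circle: cos σ = sin φ₁ sin φ₂ + cos φ₁ cos φ₂ cos Δλ,  σ = 2.1030 rad → d_gc = 13377.3 km
Rhumb line: Δψ = -1.7649, q = Δφ/Δψ = 0.8366, d_rh = R√(Δφ²+q²Δλ²) = 13837.1 km
Excess = 13837.1 − 13377.3 = 459.8 ≈ 460 km

460 km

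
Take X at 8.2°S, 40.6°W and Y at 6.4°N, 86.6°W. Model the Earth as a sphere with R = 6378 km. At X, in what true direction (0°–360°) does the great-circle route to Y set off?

286.3°

N = sin Δλ·cos φ₂ = -0.7149;  D = cos φ₁ sin φ₂ − sin φ₁ cos φ₂ cos Δλ = +0.2088
initial course = atan2(N, D) = 286.28°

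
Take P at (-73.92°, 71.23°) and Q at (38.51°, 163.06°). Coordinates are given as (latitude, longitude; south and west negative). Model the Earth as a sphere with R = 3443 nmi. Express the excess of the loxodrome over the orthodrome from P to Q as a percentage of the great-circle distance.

2.9%

Great circle: σ = 2.2208 rad → d_gc = Rσ = 7646.3 nmi
Rhumb: Δφ = +1.9623, Δλ = +1.6027, Δψ = +2.6865, q = Δφ/Δψ = 0.7304 → d_rh = R√(Δφ²+q²Δλ²) = 7867.1 nmi
Excess = (7867.1 − 7646.3) / 7646.3 = 220.8 / 7646.3 = 2.89% ≈ 2.9%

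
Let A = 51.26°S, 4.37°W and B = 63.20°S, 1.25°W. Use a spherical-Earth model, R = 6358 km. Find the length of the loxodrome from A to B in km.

1338 km

Δψ = ln[tan(π/4+φ₂/2)/tan(π/4+φ₁/2)] = -0.3891;  Δφ = -0.2084 rad,  Δλ = +0.0545 rad
q = Δφ/Δψ = 0.5355
d = R·√(Δφ² + q²Δλ²) = 6358·0.21042 = 1338 km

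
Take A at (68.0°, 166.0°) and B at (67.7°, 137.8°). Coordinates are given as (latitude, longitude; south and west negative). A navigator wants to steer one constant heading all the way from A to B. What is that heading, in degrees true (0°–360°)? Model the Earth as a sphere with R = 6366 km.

Δψ = ln[tan(π/4+φ₂/2)/tan(π/4+φ₁/2)] = -0.0139
Δλ = -0.4922 rad (taken the short way round)
course = atan2(Δλ, Δψ) = 268.38°

268.4°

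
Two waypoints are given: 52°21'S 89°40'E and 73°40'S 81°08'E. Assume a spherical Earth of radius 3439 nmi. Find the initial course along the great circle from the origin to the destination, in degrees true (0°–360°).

186.5°

θ = atan2( sin Δλ·cos φ₂ ,  cos φ₁ sin φ₂ − sin φ₁ cos φ₂ cos Δλ )
  = atan2(-0.0417, -0.3660) = 186.50°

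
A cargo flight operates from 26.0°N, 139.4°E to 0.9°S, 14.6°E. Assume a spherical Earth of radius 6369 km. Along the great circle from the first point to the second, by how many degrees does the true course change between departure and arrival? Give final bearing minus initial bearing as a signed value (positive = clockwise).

At departure: θ₁ = atan2(sin Δλ cos φ₂, cos φ₁ sin φ₂ − sin φ₁ cos φ₂ cos Δλ) = 286.04°
At arrival: θ₂ = atan2(sin Δλ cos φ₁, −cos φ₂ sin φ₁ + sin φ₂ cos φ₁ cos Δλ) = 239.76°
Δθ = θ₂ − θ₁ = -46.3°

-46.3°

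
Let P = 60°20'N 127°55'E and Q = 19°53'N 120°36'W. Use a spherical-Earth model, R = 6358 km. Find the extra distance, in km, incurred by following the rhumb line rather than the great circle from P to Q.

Great circle: cos σ = sin φ₁ sin φ₂ + cos φ₁ cos φ₂ cos Δλ,  σ = 1.4454 rad → d_gc = 9189.9 km
Rhumb line: Δψ = -0.9744, q = Δφ/Δψ = 0.7245, d_rh = R√(Δφ²+q²Δλ²) = 10024.1 km
Excess = 10024.1 − 9189.9 = 834.2 ≈ 834 km

834 km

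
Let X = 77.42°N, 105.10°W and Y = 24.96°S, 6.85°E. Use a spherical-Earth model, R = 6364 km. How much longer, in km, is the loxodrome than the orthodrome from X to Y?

Great circle: cos σ = sin φ₁ sin φ₂ + cos φ₁ cos φ₂ cos Δλ,  σ = 2.0779 rad → d_gc = 13223.9 km
Rhumb line: Δψ = -2.6553, q = Δφ/Δψ = 0.6729, d_rh = R√(Δφ²+q²Δλ²) = 14118.5 km
Excess = 14118.5 − 13223.9 = 894.6 ≈ 895 km

895 km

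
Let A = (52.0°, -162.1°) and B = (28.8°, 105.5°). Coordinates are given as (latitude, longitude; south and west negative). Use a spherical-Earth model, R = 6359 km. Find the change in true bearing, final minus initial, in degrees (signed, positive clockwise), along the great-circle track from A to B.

Initial bearing θ₁ = atan2(sin Δλ cos φ₂, cos φ₁ sin φ₂ − sin φ₁ cos φ₂ cos Δλ) = 290.39°
Final bearing θ₂ = (initial bearing from the destination back to the start) + 180° = 221.19°
Δθ = θ₂ − θ₁ = -69.2°

-69.2°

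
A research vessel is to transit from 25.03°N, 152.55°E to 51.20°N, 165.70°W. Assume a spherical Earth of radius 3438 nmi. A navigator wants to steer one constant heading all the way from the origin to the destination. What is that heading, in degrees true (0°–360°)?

50.9°

Meridional parts: M(φ₁)=+0.4515, M(φ₂)=+1.0437 → ΔM = +0.5922;  Δλ = +0.7287 rad
tan C = Δλ / ΔM = +1.2304 → C = 50.90°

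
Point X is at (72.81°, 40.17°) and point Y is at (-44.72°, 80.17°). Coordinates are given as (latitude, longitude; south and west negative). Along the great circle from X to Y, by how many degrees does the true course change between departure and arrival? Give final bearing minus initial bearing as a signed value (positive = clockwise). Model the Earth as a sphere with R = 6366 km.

At departure: θ₁ = atan2(sin Δλ cos φ₂, cos φ₁ sin φ₂ − sin φ₁ cos φ₂ cos Δλ) = 147.89°
At arrival: θ₂ = atan2(sin Δλ cos φ₁, −cos φ₂ sin φ₁ + sin φ₂ cos φ₁ cos Δλ) = 167.23°
Δθ = θ₂ − θ₁ = +19.3°

+19.3°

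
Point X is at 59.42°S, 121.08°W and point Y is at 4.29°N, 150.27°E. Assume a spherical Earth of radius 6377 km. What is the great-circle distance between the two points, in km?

Haversine: a = sin²(Δφ/2)+cos φ₁ cos φ₂ sin²(Δλ/2) = 0.52622;  σ = 2·atan2(√a,√(1−a))
σ = 93.006° → d = Rσ = 6377·1.62327 = 10352 km

10352 km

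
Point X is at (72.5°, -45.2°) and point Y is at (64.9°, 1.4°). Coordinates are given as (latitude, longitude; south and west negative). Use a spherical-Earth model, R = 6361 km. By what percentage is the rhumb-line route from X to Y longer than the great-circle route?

Great circle: σ = 0.3134 rad → d_gc = Rσ = 1993.3 km
Rhumb: Δφ = -0.1326, Δλ = +0.8133, Δψ = -0.3690, q = Δφ/Δψ = 0.3594 → d_rh = R√(Δφ²+q²Δλ²) = 2042.1 km
Excess = (2042.1 − 1993.3) / 1993.3 = 48.8 / 1993.3 = 2.448% ≈ 2.4%

2.4%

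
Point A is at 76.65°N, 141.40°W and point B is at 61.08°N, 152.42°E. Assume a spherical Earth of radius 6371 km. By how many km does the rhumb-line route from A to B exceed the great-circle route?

Great circle: cos σ = sin φ₁ sin φ₂ + cos φ₁ cos φ₂ cos Δλ,  σ = 0.4585 rad → d_gc = 2920.8 km
Rhumb line: Δψ = -0.7900, q = Δφ/Δψ = 0.3440, d_rh = R√(Δφ²+q²Δλ²) = 3066.7 km
Excess = 3066.7 − 2920.8 = 145.9 ≈ 146 km

146 km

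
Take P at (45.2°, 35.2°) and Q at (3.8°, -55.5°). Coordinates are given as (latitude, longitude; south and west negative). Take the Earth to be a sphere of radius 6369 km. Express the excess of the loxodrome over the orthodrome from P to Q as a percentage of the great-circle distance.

Great circle: σ = 1.5324 rad → d_gc = Rσ = 9759.5 km
Rhumb: Δφ = -0.7226, Δλ = -1.5830, Δψ = -0.8199, q = Δφ/Δψ = 0.8812 → d_rh = R√(Δφ²+q²Δλ²) = 10005.9 km
Excess = (10005.9 − 9759.5) / 9759.5 = 246.4 / 9759.5 = 2.52% ≈ 2.5%

2.5%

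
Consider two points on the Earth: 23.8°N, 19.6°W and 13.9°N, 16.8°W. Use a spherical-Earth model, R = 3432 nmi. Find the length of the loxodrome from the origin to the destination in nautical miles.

Rhumb course C = atan2(Δλ, Δψ) with Δψ = ln[tan(π/4+φ₂/2)/tan(π/4+φ₁/2)] = -0.1829, Δλ = +0.0489 → C = 165.04°
d = R·|Δφ| / |cos C| = 3432·0.17279 / 0.96609 = 614 nmi

614 nmi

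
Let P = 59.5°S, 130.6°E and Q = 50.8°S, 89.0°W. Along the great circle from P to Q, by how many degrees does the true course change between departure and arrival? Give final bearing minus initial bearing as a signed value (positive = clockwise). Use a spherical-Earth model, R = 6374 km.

-132.7°

At departure: θ₁ = atan2(sin Δλ cos φ₂, cos φ₁ sin φ₂ − sin φ₁ cos φ₂ cos Δλ) = 153.64°
At arrival: θ₂ = atan2(sin Δλ cos φ₁, −cos φ₂ sin φ₁ + sin φ₂ cos φ₁ cos Δλ) = 20.89°
Δθ = θ₂ − θ₁ = -132.7°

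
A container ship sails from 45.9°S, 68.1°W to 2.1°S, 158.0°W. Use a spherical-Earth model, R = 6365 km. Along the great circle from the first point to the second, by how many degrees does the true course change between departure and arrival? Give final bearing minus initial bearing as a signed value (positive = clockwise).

+47.3°

At departure: θ₁ = atan2(sin Δλ cos φ₂, cos φ₁ sin φ₂ − sin φ₁ cos φ₂ cos Δλ) = 268.61°
At arrival: θ₂ = atan2(sin Δλ cos φ₁, −cos φ₂ sin φ₁ + sin φ₂ cos φ₁ cos Δλ) = 315.88°
Δθ = θ₂ − θ₁ = +47.3°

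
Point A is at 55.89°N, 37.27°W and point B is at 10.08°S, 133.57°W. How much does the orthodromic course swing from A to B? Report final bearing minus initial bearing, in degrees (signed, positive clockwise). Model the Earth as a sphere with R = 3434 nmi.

Initial bearing θ₁ = atan2(sin Δλ cos φ₂, cos φ₁ sin φ₂ − sin φ₁ cos φ₂ cos Δλ) = 269.49°
Final bearing θ₂ = (initial bearing from the destination back to the start) + 180° = 214.72°
Δθ = θ₂ − θ₁ = -54.8°

-54.8°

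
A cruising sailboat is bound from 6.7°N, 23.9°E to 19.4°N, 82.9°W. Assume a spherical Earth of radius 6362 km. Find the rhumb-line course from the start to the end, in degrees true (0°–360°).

277.0°

Meridional parts: M(φ₁)=+0.1172, M(φ₂)=+0.3453 → ΔM = +0.2281;  Δλ = -1.8640 rad
tan C = Δλ / ΔM = -8.1737 → C = 276.98°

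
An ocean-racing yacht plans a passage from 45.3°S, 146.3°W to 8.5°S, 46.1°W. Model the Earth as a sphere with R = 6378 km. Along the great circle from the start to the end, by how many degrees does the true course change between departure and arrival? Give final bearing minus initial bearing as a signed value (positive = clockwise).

-59.4°

At departure: θ₁ = atan2(sin Δλ cos φ₂, cos φ₁ sin φ₂ − sin φ₁ cos φ₂ cos Δλ) = 103.21°
At arrival: θ₂ = atan2(sin Δλ cos φ₁, −cos φ₂ sin φ₁ + sin φ₂ cos φ₁ cos Δλ) = 43.82°
Δθ = θ₂ − θ₁ = -59.4°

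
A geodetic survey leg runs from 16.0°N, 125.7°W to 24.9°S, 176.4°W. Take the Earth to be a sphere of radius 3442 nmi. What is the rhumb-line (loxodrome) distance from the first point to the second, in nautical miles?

3855 nmi

Δψ = ln[tan(π/4+φ₂/2)/tan(π/4+φ₁/2)] = -0.7319;  Δφ = -0.7138 rad,  Δλ = -0.8849 rad
q = Δφ/Δψ = 0.9753
d = R·√(Δφ² + q²Δλ²) = 3442·1.12000 = 3855 nmi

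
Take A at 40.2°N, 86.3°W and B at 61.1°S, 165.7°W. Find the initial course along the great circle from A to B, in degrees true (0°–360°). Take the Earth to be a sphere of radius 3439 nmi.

N = sin Δλ·cos φ₂ = -0.4750;  D = cos φ₁ sin φ₂ − sin φ₁ cos φ₂ cos Δλ = -0.7261
initial course = atan2(N, D) = 213.20°

213.2°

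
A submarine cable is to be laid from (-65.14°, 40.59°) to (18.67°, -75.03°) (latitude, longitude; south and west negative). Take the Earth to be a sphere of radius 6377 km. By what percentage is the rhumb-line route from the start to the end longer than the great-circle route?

Great circle: σ = 2.0518 rad → d_gc = Rσ = 13084.3 km
Rhumb: Δφ = +1.4628, Δλ = -2.0179, Δψ = +1.8440, q = Δφ/Δψ = 0.7932 → d_rh = R√(Δφ²+q²Δλ²) = 13827.9 km
Excess = (13827.9 − 13084.3) / 13084.3 = 743.6 / 13084.3 = 5.68% ≈ 5.7%

5.7%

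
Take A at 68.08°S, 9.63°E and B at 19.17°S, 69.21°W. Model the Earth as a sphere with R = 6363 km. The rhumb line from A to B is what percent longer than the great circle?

4.5%

Great circle: σ = 1.1887 rad → d_gc = Rσ = 7563.6 km
Rhumb: Δφ = +0.8536, Δλ = -1.3760, Δψ = +1.3007, q = Δφ/Δψ = 0.6563 → d_rh = R√(Δφ²+q²Δλ²) = 7907.2 km
Excess = (7907.2 − 7563.6) / 7563.6 = 343.6 / 7563.6 = 4.54% ≈ 4.5%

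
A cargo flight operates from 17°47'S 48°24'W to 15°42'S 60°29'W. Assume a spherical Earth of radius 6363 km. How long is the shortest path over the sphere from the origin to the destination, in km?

1305 km

cos σ = sin φ₁ sin φ₂ + cos φ₁ cos φ₂ cos Δλ
      = sin(-17.78°)sin(-15.70°) + cos(-17.78°)cos(-15.70°)cos(-12.08°) = 0.9790
σ = 11.755° → d = Rσ = 6363·0.20516 = 1305 km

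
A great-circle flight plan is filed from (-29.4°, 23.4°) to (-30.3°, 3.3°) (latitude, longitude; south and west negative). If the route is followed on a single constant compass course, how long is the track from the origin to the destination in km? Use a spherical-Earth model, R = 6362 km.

1938 km

Rhumb course C = atan2(Δλ, Δψ) with Δψ = ln[tan(π/4+φ₂/2)/tan(π/4+φ₁/2)] = -0.0181, Δλ = -0.3508 → C = 267.04°
d = R·|Δφ| / |cos C| = 6362·0.01571 / 0.05156 = 1938 km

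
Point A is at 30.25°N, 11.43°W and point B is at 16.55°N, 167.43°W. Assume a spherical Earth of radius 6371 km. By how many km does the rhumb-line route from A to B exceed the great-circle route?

1729 km

Great circle: cos σ = sin φ₁ sin φ₂ + cos φ₁ cos φ₂ cos Δλ,  σ = 2.2306 rad → d_gc = 14211.1 km
Rhumb line: Δψ = -0.2614, q = Δφ/Δψ = 0.9147, d_rh = R√(Δφ²+q²Δλ²) = 15940.4 km
Excess = 15940.4 − 14211.1 = 1729.3 ≈ 1729 km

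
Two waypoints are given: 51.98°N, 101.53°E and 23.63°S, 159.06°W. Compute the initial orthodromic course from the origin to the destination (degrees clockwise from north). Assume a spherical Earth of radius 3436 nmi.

98.1°

θ = atan2( sin Δλ·cos φ₂ ,  cos φ₁ sin φ₂ − sin φ₁ cos φ₂ cos Δλ )
  = atan2(+0.9038, -0.1289) = 98.12°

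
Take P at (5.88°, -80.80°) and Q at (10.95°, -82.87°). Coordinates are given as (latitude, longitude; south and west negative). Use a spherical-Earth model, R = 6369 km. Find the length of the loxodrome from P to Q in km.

Rhumb course C = atan2(Δλ, Δψ) with Δψ = ln[tan(π/4+φ₂/2)/tan(π/4+φ₁/2)] = +0.0895, Δλ = -0.0361 → C = 338.01°
d = R·|Δφ| / |cos C| = 6369·0.08849 / 0.92727 = 608 km

608 km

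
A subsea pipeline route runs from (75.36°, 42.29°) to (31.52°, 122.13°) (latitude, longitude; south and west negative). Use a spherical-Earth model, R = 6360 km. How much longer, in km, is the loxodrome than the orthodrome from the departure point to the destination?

368 km

Great circle: cos σ = sin φ₁ sin φ₂ + cos φ₁ cos φ₂ cos Δλ,  σ = 0.9958 rad → d_gc = 6333.3 km
Rhumb line: Δψ = -1.4720, q = Δφ/Δψ = 0.5198, d_rh = R√(Δφ²+q²Δλ²) = 6701.1 km
Excess = 6701.1 − 6333.3 = 367.8 ≈ 368 km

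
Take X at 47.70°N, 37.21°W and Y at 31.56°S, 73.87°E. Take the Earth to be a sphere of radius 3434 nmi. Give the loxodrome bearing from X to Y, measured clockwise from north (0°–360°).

Δψ = ln[tan(π/4+φ₂/2)/tan(π/4+φ₁/2)] = -1.5307
Δλ = +1.9387 rad (taken the short way round)
course = atan2(Δλ, Δψ) = 128.29°

128.3°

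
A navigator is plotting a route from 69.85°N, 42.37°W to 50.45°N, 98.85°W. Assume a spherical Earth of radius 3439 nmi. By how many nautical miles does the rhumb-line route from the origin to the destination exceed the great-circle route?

Great circle: cos σ = sin φ₁ sin φ₂ + cos φ₁ cos φ₂ cos Δλ,  σ = 0.5642 rad → d_gc = 1940.4 nmi
Rhumb line: Δψ = -0.7048, q = Δφ/Δψ = 0.4804, d_rh = R√(Δφ²+q²Δλ²) = 2002.0 nmi
Excess = 2002.0 − 1940.4 = 61.6 ≈ 62 nmi

62 nmi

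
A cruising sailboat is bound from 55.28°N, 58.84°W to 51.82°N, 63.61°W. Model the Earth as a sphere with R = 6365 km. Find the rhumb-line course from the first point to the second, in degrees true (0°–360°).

219.3°

Meridional parts: M(φ₁)=+1.1628, M(φ₂)=+1.0611 → ΔM = -0.1017;  Δλ = -0.0833 rad
tan C = Δλ / ΔM = +0.8185 → C = 219.30°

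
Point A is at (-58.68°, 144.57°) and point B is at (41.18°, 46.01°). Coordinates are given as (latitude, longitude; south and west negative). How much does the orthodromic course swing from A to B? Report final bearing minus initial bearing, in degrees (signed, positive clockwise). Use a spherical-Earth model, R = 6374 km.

At departure: θ₁ = atan2(sin Δλ cos φ₂, cos φ₁ sin φ₂ − sin φ₁ cos φ₂ cos Δλ) = 288.33°
At arrival: θ₂ = atan2(sin Δλ cos φ₁, −cos φ₂ sin φ₁ + sin φ₂ cos φ₁ cos Δλ) = 319.03°
Δθ = θ₂ − θ₁ = +30.7°

+30.7°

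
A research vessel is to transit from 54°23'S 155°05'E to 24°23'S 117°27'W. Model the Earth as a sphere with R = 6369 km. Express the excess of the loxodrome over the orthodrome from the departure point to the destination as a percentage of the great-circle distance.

Great circle: σ = 1.2035 rad → d_gc = Rσ = 7665.4 km
Rhumb: Δφ = +0.5236, Δλ = +1.5266, Δψ = +0.6966, q = Δφ/Δψ = 0.7517 → d_rh = R√(Δφ²+q²Δλ²) = 8033.2 km
Excess = (8033.2 − 7665.4) / 7665.4 = 367.8 / 7665.4 = 4.80% ≈ 4.8%

4.8%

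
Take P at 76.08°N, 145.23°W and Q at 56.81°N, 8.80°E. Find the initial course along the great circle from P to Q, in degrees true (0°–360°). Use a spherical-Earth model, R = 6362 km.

N = sin Δλ·cos φ₂ = +0.2397;  D = cos φ₁ sin φ₂ − sin φ₁ cos φ₂ cos Δλ = +0.6790
initial course = atan2(N, D) = 19.44°

19.4°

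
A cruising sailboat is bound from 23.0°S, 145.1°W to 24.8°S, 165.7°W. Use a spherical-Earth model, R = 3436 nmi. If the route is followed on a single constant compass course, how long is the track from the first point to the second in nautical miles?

1135 nmi

Δψ = ln[tan(π/4+φ₂/2)/tan(π/4+φ₁/2)] = -0.0344;  Δφ = -0.0314 rad,  Δλ = -0.3595 rad
q = Δφ/Δψ = 0.9142
d = R·√(Δφ² + q²Δλ²) = 3436·0.33019 = 1135 nmi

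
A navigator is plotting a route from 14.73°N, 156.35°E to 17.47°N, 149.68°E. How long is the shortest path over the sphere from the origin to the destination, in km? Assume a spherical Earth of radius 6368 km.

775 km

Haversine: a = sin²(Δφ/2)+cos φ₁ cos φ₂ sin²(Δλ/2) = 0.00369;  σ = 2·atan2(√a,√(1−a))
σ = 6.969° → d = Rσ = 6368·0.12163 = 775 km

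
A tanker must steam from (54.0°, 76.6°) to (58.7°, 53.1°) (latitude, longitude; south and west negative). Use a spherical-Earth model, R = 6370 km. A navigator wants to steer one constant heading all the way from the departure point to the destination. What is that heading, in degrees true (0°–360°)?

289.9°

Meridional parts: M(φ₁)=+1.1242, M(φ₂)=+1.2724 → ΔM = +0.1483;  Δλ = -0.4102 rad
tan C = Δλ / ΔM = -2.7663 → C = 289.87°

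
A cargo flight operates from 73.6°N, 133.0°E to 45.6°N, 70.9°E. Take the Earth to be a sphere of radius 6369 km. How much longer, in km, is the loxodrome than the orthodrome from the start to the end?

Great circle: cos σ = sin φ₁ sin φ₂ + cos φ₁ cos φ₂ cos Δλ,  σ = 0.6796 rad → d_gc = 4328.2 km
Rhumb line: Δψ = -1.0410, q = Δφ/Δψ = 0.4695, d_rh = R√(Δφ²+q²Δλ²) = 4493.3 km
Excess = 4493.3 − 4328.2 = 165.1 ≈ 165 km

165 km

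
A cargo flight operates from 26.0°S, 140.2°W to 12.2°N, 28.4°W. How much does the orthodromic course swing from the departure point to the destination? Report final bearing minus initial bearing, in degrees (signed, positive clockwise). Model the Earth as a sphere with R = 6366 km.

At departure: θ₁ = atan2(sin Δλ cos φ₂, cos φ₁ sin φ₂ − sin φ₁ cos φ₂ cos Δλ) = 88.06°
At arrival: θ₂ = atan2(sin Δλ cos φ₁, −cos φ₂ sin φ₁ + sin φ₂ cos φ₁ cos Δλ) = 66.78°
Δθ = θ₂ − θ₁ = -21.3°

-21.3°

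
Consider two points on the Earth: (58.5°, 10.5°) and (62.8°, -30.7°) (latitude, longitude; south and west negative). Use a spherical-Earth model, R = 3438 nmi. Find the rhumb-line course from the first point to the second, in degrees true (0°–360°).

Δψ = ln[tan(π/4+φ₂/2)/tan(π/4+φ₁/2)] = +0.1534
Δλ = -0.7191 rad (taken the short way round)
course = atan2(Δλ, Δψ) = 282.04°

282.0°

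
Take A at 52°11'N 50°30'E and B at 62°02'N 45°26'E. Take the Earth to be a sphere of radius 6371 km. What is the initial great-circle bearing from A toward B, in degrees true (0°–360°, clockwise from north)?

346.5°

θ = atan2( sin Δλ·cos φ₂ ,  cos φ₁ sin φ₂ − sin φ₁ cos φ₂ cos Δλ )
  = atan2(-0.0414, +0.1725) = 346.50°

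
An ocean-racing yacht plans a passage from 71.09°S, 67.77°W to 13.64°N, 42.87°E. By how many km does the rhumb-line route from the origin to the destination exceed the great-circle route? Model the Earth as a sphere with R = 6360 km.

815 km

Great circle: cos σ = sin φ₁ sin φ₂ + cos φ₁ cos φ₂ cos Δλ,  σ = 1.9115 rad → d_gc = 12156.9 km
Rhumb line: Δψ = +2.0329, q = Δφ/Δψ = 0.7274, d_rh = R√(Δφ²+q²Δλ²) = 12972.1 km
Excess = 12972.1 − 12156.9 = 815.2 ≈ 815 km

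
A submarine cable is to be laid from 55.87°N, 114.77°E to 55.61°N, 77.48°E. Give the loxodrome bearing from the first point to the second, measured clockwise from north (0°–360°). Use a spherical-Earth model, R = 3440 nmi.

Meridional parts: M(φ₁)=+1.1810, M(φ₂)=+1.1729 → ΔM = -0.0081;  Δλ = -0.6508 rad
tan C = Δλ / ΔM = +80.7395 → C = 269.29°

269.3°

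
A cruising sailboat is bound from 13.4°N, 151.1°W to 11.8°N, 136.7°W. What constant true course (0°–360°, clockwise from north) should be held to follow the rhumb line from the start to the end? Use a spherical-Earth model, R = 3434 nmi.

Δψ = ln[tan(π/4+φ₂/2)/tan(π/4+φ₁/2)] = -0.0286
Δλ = +0.2513 rad (taken the short way round)
course = atan2(Δλ, Δψ) = 96.50°

96.5°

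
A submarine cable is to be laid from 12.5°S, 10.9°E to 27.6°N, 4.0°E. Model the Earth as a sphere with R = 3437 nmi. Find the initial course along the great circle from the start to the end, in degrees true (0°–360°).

N = sin Δλ·cos φ₂ = -0.1065;  D = cos φ₁ sin φ₂ − sin φ₁ cos φ₂ cos Δλ = +0.6427
initial course = atan2(N, D) = 350.59°

350.6°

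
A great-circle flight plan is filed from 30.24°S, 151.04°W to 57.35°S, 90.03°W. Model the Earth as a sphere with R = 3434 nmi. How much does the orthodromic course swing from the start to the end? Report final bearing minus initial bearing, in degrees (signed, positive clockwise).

Initial bearing θ₁ = atan2(sin Δλ cos φ₂, cos φ₁ sin φ₂ − sin φ₁ cos φ₂ cos Δλ) = 141.62°
Final bearing θ₂ = (initial bearing from the destination back to the start) + 180° = 96.11°
Δθ = θ₂ − θ₁ = -45.5°

-45.5°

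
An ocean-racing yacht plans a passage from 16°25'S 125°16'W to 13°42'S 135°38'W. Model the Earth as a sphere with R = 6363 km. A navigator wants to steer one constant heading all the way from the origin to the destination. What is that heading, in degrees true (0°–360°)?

Δψ = ln[tan(π/4+φ₂/2)/tan(π/4+φ₁/2)] = +0.0491
Δλ = -0.1809 rad (taken the short way round)
course = atan2(Δλ, Δψ) = 285.18°

285.2°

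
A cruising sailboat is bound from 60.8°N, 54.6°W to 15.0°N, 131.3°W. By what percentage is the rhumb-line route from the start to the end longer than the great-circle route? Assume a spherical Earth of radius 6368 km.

Great circle: σ = 1.2299 rad → d_gc = Rσ = 7832.0 km
Rhumb: Δφ = -0.7994, Δλ = -1.3387, Δψ = -1.0804, q = Δφ/Δψ = 0.7399 → d_rh = R√(Δφ²+q²Δλ²) = 8105.1 km
Excess = (8105.1 − 7832.0) / 7832.0 = 273.1 / 7832.0 = 3.49% ≈ 3.5%

3.5%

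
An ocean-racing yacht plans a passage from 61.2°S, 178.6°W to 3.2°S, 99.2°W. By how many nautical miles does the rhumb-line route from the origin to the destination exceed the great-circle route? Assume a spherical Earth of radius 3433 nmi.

Great circle: cos σ = sin φ₁ sin φ₂ + cos φ₁ cos φ₂ cos Δλ,  σ = 1.4330 rad → d_gc = 4919.4 nmi
Rhumb line: Δψ = +1.3037, q = Δφ/Δψ = 0.7764, d_rh = R√(Δφ²+q²Δλ²) = 5071.7 nmi
Excess = 5071.7 − 4919.4 = 152.3 ≈ 152 nmi

152 nmi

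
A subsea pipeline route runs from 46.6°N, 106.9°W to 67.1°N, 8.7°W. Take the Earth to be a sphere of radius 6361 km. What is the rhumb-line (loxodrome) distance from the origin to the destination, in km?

Δψ = ln[tan(π/4+φ₂/2)/tan(π/4+φ₁/2)] = +0.6754;  Δφ = +0.3578 rad,  Δλ = +1.7139 rad
q = Δφ/Δψ = 0.5298
d = R·√(Δφ² + q²Δλ²) = 6361·0.97594 = 6208 km

6208 km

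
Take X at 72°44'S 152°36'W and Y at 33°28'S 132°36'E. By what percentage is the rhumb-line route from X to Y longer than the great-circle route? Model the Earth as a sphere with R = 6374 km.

Great circle: σ = 0.9379 rad → d_gc = Rσ = 5977.9 km
Rhumb: Δφ = +0.6853, Δλ = -1.3055, Δψ = +1.2645, q = Δφ/Δψ = 0.5420 → d_rh = R√(Δφ²+q²Δλ²) = 6278.6 km
Excess = (6278.6 − 5977.9) / 5977.9 = 300.7 / 5977.9 = 5.03% ≈ 5.0%

5.0%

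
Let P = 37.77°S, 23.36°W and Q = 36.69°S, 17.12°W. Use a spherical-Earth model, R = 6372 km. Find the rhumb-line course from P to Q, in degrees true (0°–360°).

77.7°

Meridional parts: M(φ₁)=-0.7129, M(φ₂)=-0.6892 → ΔM = +0.0237;  Δλ = +0.1089 rad
tan C = Δλ / ΔM = +4.6002 → C = 77.74°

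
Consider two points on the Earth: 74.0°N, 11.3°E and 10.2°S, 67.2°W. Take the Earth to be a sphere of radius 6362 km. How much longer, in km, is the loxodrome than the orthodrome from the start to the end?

Great circle: cos σ = sin φ₁ sin φ₂ + cos φ₁ cos φ₂ cos Δλ,  σ = 1.6872 rad → d_gc = 10733.96 km
Rhumb line: Δψ = -2.1412, q = Δφ/Δψ = 0.6863, d_rh = R√(Δφ²+q²Δλ²) = 11099.49 km
Excess = 11099.49 − 10733.96 = 365.53 ≈ 366 km

366 km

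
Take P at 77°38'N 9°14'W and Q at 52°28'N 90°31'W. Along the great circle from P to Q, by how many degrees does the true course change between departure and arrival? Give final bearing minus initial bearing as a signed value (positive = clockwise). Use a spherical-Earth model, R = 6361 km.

Initial bearing θ₁ = atan2(sin Δλ cos φ₂, cos φ₁ sin φ₂ − sin φ₁ cos φ₂ cos Δλ) = 277.53°
Final bearing θ₂ = (initial bearing from the destination back to the start) + 180° = 200.40°
Δθ = θ₂ − θ₁ = -77.1°

-77.1°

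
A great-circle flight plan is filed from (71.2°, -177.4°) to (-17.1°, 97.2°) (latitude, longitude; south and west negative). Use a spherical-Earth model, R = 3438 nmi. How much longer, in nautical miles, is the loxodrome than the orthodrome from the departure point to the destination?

214 nmi

Great circle: cos σ = sin φ₁ sin φ₂ + cos φ₁ cos φ₂ cos Δλ,  σ = 1.8272 rad → d_gc = 6282.1 nmi
Rhumb line: Δψ = -2.1015, q = Δφ/Δψ = 0.7334, d_rh = R√(Δφ²+q²Δλ²) = 6495.8 nmi
Excess = 6495.8 − 6282.1 = 213.7 ≈ 214 nmi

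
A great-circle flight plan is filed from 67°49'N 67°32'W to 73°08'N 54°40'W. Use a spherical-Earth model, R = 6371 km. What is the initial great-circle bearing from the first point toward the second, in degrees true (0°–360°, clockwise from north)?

θ = atan2( sin Δλ·cos φ₂ ,  cos φ₁ sin φ₂ − sin φ₁ cos φ₂ cos Δλ )
  = atan2(+0.0646, +0.0994) = 33.02°

33.0°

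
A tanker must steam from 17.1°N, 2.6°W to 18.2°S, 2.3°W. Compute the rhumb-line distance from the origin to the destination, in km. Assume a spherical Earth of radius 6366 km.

Rhumb course C = atan2(Δλ, Δψ) with Δψ = ln[tan(π/4+φ₂/2)/tan(π/4+φ₁/2)] = -0.6261, Δλ = +0.0052 → C = 179.52°
d = R·|Δφ| / |cos C| = 6366·0.61610 / 0.99997 = 3922 km

3922 km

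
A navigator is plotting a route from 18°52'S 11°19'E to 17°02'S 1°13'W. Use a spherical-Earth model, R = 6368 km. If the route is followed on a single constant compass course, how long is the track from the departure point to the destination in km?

1341 km

Δψ = ln[tan(π/4+φ₂/2)/tan(π/4+φ₁/2)] = +0.0336;  Δφ = +0.0320 rad,  Δλ = -0.2187 rad
q = Δφ/Δψ = 0.9513
d = R·√(Δφ² + q²Δλ²) = 6368·0.21054 = 1341 km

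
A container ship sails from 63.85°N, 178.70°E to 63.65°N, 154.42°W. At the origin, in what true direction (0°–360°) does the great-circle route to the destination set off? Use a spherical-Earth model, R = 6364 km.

θ = atan2( sin Δλ·cos φ₂ ,  cos φ₁ sin φ₂ − sin φ₁ cos φ₂ cos Δλ )
  = atan2(+0.2007, +0.0396) = 78.85°

78.8°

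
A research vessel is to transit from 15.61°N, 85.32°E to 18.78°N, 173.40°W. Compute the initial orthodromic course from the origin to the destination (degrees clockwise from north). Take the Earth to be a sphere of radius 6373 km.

θ = atan2( sin Δλ·cos φ₂ ,  cos φ₁ sin φ₂ − sin φ₁ cos φ₂ cos Δλ )
  = atan2(+0.9285, +0.3599) = 68.81°

68.8°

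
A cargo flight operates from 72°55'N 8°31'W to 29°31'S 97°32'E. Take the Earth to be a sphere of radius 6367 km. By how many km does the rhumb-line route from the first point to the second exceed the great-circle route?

652 km

Great circle: cos σ = sin φ₁ sin φ₂ + cos φ₁ cos φ₂ cos Δλ,  σ = 2.1432 rad → d_gc = 13645.5 km
Rhumb line: Δψ = -2.4354, q = Δφ/Δψ = 0.7341, d_rh = R√(Δφ²+q²Δλ²) = 14297.3 km
Excess = 14297.3 − 13645.5 = 651.8 ≈ 652 km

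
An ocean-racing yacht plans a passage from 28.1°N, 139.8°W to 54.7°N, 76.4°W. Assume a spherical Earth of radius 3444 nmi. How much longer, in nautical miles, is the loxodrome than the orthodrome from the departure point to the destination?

Great circle: cos σ = sin φ₁ sin φ₂ + cos φ₁ cos φ₂ cos Δλ,  σ = 0.9114 rad → d_gc = 3138.8 nmi
Rhumb line: Δψ = +0.6338, q = Δφ/Δψ = 0.7325, d_rh = R√(Δφ²+q²Δλ²) = 3217.1 nmi
Excess = 3217.1 − 3138.8 = 78.3 ≈ 78 nmi

78 nmi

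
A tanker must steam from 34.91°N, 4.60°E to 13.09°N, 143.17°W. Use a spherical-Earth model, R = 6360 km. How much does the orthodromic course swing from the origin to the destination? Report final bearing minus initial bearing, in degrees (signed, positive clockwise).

-110.2°

Initial bearing θ₁ = atan2(sin Δλ cos φ₂, cos φ₁ sin φ₂ − sin φ₁ cos φ₂ cos Δλ) = 321.68°
Final bearing θ₂ = (initial bearing from the destination back to the start) + 180° = 211.47°
Δθ = θ₂ − θ₁ = -110.2°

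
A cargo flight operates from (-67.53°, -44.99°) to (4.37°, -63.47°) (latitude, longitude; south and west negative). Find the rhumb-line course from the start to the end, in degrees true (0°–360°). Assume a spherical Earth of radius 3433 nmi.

Δψ = ln[tan(π/4+φ₂/2)/tan(π/4+φ₁/2)] = +1.6926
Δλ = -0.3225 rad (taken the short way round)
course = atan2(Δλ, Δψ) = 349.21°

349.2°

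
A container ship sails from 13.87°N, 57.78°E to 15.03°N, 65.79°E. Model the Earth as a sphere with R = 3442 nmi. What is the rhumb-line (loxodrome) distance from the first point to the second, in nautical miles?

Δψ = ln[tan(π/4+φ₂/2)/tan(π/4+φ₁/2)] = +0.0209;  Δφ = +0.0202 rad,  Δλ = +0.1398 rad
q = Δφ/Δψ = 0.9683
d = R·√(Δφ² + q²Δλ²) = 3442·0.13688 = 471 nmi

471 nmi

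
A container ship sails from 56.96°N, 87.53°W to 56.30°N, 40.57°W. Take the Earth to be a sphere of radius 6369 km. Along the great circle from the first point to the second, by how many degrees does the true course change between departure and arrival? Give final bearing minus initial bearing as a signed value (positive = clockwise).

+39.9°

Initial bearing θ₁ = atan2(sin Δλ cos φ₂, cos φ₁ sin φ₂ − sin φ₁ cos φ₂ cos Δλ) = 71.44°
Final bearing θ₂ = (initial bearing from the destination back to the start) + 180° = 111.32°
Δθ = θ₂ − θ₁ = +39.9°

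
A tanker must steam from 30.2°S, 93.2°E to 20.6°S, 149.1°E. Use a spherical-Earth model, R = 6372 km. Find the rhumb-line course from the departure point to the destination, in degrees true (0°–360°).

79.2°

Δψ = ln[tan(π/4+φ₂/2)/tan(π/4+φ₁/2)] = +0.1858
Δλ = +0.9756 rad (taken the short way round)
course = atan2(Δλ, Δψ) = 79.22°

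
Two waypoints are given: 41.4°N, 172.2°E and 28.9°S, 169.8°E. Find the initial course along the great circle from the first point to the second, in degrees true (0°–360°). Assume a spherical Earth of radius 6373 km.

N = sin Δλ·cos φ₂ = -0.0367;  D = cos φ₁ sin φ₂ − sin φ₁ cos φ₂ cos Δλ = -0.9410
initial course = atan2(N, D) = 182.23°

182.2°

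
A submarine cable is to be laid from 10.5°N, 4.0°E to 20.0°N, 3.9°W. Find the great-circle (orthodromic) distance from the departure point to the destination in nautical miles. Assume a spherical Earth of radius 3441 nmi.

731 nmi

cos σ = sin φ₁ sin φ₂ + cos φ₁ cos φ₂ cos Δλ
      = sin(10.50°)sin(20.00°) + cos(10.50°)cos(20.00°)cos(-7.90°) = 0.9775
σ = 12.173° → d = Rσ = 3441·0.21245 = 731 nmi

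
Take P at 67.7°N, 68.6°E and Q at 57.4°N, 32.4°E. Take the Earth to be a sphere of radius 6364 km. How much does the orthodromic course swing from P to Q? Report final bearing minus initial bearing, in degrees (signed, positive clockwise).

-32.5°

At departure: θ₁ = atan2(sin Δλ cos φ₂, cos φ₁ sin φ₂ − sin φ₁ cos φ₂ cos Δλ) = 255.45°
At arrival: θ₂ = atan2(sin Δλ cos φ₁, −cos φ₂ sin φ₁ + sin φ₂ cos φ₁ cos Δλ) = 222.98°
Δθ = θ₂ − θ₁ = -32.5°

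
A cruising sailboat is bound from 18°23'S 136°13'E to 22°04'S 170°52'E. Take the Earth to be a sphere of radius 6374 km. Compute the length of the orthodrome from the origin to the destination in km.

3633 km

cos σ = sin φ₁ sin φ₂ + cos φ₁ cos φ₂ cos Δλ
      = sin(-18.38°)sin(-22.07°) + cos(-18.38°)cos(-22.07°)cos(34.65°) = 0.8420
σ = 32.653° → d = Rσ = 6374·0.56990 = 3633 km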